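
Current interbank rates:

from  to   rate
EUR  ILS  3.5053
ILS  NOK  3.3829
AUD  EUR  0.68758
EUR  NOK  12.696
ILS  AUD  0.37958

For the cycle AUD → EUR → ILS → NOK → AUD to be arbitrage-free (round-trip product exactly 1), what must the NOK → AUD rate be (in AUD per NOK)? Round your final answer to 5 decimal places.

Known legs of the cycle: 0.68758 × 3.5053 × 3.3829 = 8.1533782132246
For no arbitrage the full-cycle product must be 1, so the missing rate is 1 / 8.1533782132246 ≈ 0.1226485.

0.12265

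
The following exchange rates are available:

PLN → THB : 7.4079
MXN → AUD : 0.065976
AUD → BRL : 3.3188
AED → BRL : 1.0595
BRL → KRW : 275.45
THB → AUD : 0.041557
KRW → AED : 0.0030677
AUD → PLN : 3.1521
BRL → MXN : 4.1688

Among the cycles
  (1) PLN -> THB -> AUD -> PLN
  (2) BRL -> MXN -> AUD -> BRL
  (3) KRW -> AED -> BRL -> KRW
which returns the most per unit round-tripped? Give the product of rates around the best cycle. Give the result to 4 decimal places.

0.9704

(1) 7.4079 × 0.041557 × 3.1521 = 0.97037
(2) 4.1688 × 0.065976 × 3.3188 = 0.91281
(3) 0.0030677 × 1.0595 × 275.45 = 0.89528
Highest is cycle (1) at 0.9704 (≤1, no arbitrage).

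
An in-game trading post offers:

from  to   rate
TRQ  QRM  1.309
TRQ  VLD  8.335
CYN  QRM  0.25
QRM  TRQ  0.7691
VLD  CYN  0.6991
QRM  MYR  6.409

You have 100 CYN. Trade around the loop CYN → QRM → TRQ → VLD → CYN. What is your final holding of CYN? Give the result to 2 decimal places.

112.04

100 CYN × 0.25 = 25 QRM
25 QRM × 0.7691 = 19.2275 TRQ
19.2275 TRQ × 8.335 = 160.2612125 VLD
160.2612125 VLD × 0.6991 = 112.03861365875 CYN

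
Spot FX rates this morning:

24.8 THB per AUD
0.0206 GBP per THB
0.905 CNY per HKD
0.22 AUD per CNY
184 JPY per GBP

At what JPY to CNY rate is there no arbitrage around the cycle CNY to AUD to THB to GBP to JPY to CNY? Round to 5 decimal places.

Known legs of the cycle: 0.22 × 24.8 × 0.0206 × 184 = 20.6804224
For no arbitrage the full-cycle product must be 1, so the missing rate is 1 / 20.6804224 ≈ 0.0483549.

0.04835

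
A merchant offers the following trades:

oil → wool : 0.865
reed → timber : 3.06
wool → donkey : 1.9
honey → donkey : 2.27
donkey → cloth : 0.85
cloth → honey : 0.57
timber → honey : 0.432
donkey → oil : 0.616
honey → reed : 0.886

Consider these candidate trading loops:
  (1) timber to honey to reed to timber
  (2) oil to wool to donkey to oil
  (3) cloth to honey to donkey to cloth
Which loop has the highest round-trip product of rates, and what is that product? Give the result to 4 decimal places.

(1) 0.432 × 0.886 × 3.06 = 1.17122
(2) 0.865 × 1.9 × 0.616 = 1.01240
(3) 0.57 × 2.27 × 0.85 = 1.09982
Highest is cycle (1) at 1.1712 (>1, arbitrage).

1.1712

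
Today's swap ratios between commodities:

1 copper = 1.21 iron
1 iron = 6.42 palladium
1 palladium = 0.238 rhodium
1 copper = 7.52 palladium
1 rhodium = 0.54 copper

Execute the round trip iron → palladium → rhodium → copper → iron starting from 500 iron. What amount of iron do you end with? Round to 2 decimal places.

499.18

500 iron × 6.42 = 3210 palladium
3210 palladium × 0.238 = 763.98 rhodium
763.98 rhodium × 0.54 = 412.5492 copper
412.5492 copper × 1.21 = 499.184532 iron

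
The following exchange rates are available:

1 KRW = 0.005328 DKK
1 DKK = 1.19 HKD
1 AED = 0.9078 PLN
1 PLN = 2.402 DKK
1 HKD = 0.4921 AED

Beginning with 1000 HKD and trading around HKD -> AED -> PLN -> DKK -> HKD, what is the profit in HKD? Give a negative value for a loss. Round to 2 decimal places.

1000 HKD × 0.4921 = 492.1 AED
492.1 AED × 0.9078 = 446.72838 PLN
446.72838 PLN × 2.402 = 1073.04156876 DKK
1073.04156876 DKK × 1.19 = 1276.9194668244 HKD
Net change: 1276.9194668244 − 1000 = 276.9194668244 HKD

276.92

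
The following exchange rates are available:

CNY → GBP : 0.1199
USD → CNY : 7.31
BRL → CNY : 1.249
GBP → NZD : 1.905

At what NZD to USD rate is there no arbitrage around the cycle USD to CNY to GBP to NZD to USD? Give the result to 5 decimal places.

0.59892

Known legs of the cycle: 7.31 × 0.1199 × 1.905 = 1.669673445
For no arbitrage the full-cycle product must be 1, so the missing rate is 1 / 1.669673445 ≈ 0.5989195.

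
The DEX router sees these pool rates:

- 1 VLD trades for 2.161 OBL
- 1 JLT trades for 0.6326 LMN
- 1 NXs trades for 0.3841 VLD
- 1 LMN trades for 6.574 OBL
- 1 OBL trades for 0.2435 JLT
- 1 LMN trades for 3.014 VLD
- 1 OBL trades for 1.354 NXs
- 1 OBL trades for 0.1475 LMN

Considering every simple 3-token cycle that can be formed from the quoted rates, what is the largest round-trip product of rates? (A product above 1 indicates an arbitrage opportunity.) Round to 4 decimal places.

VLD→OBL→NXs→VLD: 2.161 × 1.354 × 0.3841 = 1.12387
LMN→OBL→JLT→LMN: 6.574 × 0.2435 × 0.6326 = 1.01265
LMN→VLD→OBL→LMN: 3.014 × 2.161 × 0.1475 = 0.96070
Maximum is VLD→OBL→NXs→VLD at 1.1239; arbitrage exists.

1.1239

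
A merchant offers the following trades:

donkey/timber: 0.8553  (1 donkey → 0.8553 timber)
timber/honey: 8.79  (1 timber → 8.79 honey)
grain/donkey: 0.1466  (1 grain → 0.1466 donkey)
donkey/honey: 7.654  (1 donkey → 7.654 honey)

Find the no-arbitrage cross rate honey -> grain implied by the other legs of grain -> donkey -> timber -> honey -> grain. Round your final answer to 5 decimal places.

0.90732

Known legs of the cycle: 0.1466 × 0.8553 × 8.79 = 1.1021515542
For no arbitrage the full-cycle product must be 1, so the missing rate is 1 / 1.1021515542 ≈ 0.9073162.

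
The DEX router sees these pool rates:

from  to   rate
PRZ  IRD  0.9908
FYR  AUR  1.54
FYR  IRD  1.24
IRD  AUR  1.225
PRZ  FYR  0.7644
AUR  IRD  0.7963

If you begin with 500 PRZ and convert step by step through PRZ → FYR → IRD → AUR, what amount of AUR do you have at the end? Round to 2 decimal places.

580.56

500 PRZ × 0.7644 = 382.2 FYR
382.2 FYR × 1.24 = 473.928 IRD
473.928 IRD × 1.225 = 580.5618 AUR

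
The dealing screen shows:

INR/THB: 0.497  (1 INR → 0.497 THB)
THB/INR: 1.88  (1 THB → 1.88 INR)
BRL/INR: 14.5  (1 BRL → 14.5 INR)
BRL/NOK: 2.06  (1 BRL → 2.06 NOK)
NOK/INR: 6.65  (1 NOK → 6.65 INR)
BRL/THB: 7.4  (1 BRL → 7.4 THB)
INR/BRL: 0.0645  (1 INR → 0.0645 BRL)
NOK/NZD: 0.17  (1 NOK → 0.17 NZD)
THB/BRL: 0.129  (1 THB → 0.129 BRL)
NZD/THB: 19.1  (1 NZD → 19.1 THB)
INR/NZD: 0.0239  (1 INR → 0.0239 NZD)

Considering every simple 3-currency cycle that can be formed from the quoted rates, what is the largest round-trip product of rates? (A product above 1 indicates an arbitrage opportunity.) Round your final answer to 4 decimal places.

0.9296

THB→BRL→INR→THB: 0.129 × 14.5 × 0.497 = 0.92964
THB→INR→BRL→THB: 1.88 × 0.0645 × 7.4 = 0.89732
NOK→INR→BRL→NOK: 6.65 × 0.0645 × 2.06 = 0.88359
NZD→THB→INR→NZD: 19.1 × 1.88 × 0.0239 = 0.85820
Maximum is THB→BRL→INR→THB at 0.9296; no arbitrage — every cycle loses value.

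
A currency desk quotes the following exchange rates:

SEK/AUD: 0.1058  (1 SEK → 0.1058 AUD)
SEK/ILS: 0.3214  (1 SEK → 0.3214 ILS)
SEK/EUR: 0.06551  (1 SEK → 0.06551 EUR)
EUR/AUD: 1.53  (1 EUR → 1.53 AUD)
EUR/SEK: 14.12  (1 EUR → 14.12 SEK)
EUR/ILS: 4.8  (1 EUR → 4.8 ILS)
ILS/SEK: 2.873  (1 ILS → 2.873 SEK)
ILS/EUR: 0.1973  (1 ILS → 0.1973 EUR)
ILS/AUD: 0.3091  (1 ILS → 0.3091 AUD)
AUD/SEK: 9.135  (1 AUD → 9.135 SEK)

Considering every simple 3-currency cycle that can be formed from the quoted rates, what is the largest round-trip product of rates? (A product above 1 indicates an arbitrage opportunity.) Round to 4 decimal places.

AUD→SEK→EUR→AUD: 9.135 × 0.06551 × 1.53 = 0.91560
ILS→AUD→SEK→ILS: 0.3091 × 9.135 × 0.3214 = 0.90751
ILS→SEK→EUR→ILS: 2.873 × 0.06551 × 4.8 = 0.90341
ILS→EUR→SEK→ILS: 0.1973 × 14.12 × 0.3214 = 0.89538
Maximum is AUD→SEK→EUR→AUD at 0.9156; no arbitrage — every cycle loses value.

0.9156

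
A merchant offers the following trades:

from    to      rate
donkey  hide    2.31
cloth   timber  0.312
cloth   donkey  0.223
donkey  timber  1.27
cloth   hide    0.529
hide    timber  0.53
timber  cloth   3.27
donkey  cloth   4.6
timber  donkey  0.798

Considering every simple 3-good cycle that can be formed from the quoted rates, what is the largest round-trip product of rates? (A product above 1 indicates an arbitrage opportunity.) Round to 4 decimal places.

1.1453

timber→donkey→cloth→timber: 0.798 × 4.6 × 0.312 = 1.14529
hide→timber→donkey→hide: 0.53 × 0.798 × 2.31 = 0.97699
timber→cloth→donkey→timber: 3.27 × 0.223 × 1.27 = 0.92610
hide→timber→cloth→hide: 0.53 × 3.27 × 0.529 = 0.91681
Maximum is timber→donkey→cloth→timber at 1.1453; arbitrage exists.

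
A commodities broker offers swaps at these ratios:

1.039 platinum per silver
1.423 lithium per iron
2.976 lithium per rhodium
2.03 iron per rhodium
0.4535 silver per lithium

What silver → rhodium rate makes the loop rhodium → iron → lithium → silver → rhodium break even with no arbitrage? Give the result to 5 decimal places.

0.76335

Known legs of the cycle: 2.03 × 1.423 × 0.4535 = 1.310020915
For no arbitrage the full-cycle product must be 1, so the missing rate is 1 / 1.310020915 ≈ 0.7633466.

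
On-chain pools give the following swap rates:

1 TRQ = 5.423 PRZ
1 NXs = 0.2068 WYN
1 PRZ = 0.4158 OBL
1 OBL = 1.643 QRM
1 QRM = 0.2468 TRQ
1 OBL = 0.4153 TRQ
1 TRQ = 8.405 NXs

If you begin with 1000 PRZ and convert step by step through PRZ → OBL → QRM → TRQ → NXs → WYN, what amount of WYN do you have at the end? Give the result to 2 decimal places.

1000 PRZ × 0.4158 = 415.8 OBL
415.8 OBL × 1.643 = 683.1594 QRM
683.1594 QRM × 0.2468 = 168.60373992 TRQ
168.60373992 TRQ × 8.405 = 1417.1144340276 NXs
1417.1144340276 NXs × 0.2068 = 293.05926495690768 WYN

293.06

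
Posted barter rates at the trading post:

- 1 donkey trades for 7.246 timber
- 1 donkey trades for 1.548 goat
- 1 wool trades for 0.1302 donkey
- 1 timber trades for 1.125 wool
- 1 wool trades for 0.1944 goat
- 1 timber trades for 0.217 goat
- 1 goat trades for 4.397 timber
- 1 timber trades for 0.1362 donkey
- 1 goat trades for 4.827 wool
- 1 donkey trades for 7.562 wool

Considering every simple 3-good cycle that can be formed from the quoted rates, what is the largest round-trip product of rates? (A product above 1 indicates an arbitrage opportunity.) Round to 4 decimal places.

1.0614

wool→donkey→timber→wool: 0.1302 × 7.246 × 1.125 = 1.06136
wool→donkey→goat→wool: 0.1302 × 1.548 × 4.827 = 0.97288
wool→goat→timber→wool: 0.1944 × 4.397 × 1.125 = 0.96162
goat→timber→donkey→goat: 4.397 × 0.1362 × 1.548 = 0.92705
Maximum is wool→donkey→timber→wool at 1.0614; arbitrage exists.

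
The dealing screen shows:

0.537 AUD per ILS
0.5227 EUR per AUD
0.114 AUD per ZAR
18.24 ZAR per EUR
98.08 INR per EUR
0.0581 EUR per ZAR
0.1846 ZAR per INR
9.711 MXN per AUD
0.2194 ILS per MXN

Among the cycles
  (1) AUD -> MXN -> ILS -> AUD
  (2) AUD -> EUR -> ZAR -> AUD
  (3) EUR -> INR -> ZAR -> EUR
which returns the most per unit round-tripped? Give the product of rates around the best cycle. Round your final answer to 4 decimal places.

(1) 9.711 × 0.2194 × 0.537 = 1.14413
(2) 0.5227 × 18.24 × 0.114 = 1.08688
(3) 98.08 × 0.1846 × 0.0581 = 1.05193
Highest is cycle (1) at 1.1441 (>1, arbitrage).

1.1441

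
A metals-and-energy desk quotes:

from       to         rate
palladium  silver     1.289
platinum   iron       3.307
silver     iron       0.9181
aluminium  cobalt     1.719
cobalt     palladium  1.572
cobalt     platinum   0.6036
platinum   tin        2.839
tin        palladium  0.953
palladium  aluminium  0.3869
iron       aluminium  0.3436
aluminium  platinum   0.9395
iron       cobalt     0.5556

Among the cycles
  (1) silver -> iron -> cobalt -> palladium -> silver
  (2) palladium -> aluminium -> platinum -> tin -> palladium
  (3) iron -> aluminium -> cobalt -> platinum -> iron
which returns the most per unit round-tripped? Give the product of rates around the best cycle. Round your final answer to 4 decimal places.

1.1790

(1) 0.9181 × 0.5556 × 1.572 × 1.289 = 1.03361
(2) 0.3869 × 0.9395 × 2.839 × 0.953 = 0.98345
(3) 0.3436 × 1.719 × 0.6036 × 3.307 = 1.17900
Highest is cycle (3) at 1.1790 (>1, arbitrage).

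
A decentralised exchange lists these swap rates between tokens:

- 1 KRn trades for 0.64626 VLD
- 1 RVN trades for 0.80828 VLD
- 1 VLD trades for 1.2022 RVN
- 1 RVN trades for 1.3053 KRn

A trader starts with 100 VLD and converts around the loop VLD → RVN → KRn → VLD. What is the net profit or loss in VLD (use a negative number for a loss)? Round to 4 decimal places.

100 VLD × 1.2022 = 120.22 RVN
120.22 RVN × 1.3053 = 156.923166 KRn
156.923166 KRn × 0.64626 = 101.41316525916 VLD
Net change: 101.41316525916 − 100 = 1.41316525916 VLD

1.4132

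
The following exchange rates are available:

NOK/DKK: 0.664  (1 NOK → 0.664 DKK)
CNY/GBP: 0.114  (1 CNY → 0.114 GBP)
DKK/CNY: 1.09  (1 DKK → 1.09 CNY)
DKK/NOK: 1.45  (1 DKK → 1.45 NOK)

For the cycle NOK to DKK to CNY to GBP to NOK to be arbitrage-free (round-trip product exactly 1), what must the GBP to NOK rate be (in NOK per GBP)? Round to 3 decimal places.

Known legs of the cycle: 0.664 × 1.09 × 0.114 = 0.08250864
For no arbitrage the full-cycle product must be 1, so the missing rate is 1 / 0.08250864 ≈ 12.11994.

12.120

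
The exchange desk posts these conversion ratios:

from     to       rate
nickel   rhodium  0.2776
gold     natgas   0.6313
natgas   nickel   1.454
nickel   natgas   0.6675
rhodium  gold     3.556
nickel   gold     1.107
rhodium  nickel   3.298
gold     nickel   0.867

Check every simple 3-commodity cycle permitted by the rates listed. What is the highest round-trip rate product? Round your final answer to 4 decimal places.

1.0161

gold→natgas→nickel→gold: 0.6313 × 1.454 × 1.107 = 1.01613
rhodium→gold→nickel→rhodium: 3.556 × 0.867 × 0.2776 = 0.85586
Maximum is gold→natgas→nickel→gold at 1.0161; arbitrage exists.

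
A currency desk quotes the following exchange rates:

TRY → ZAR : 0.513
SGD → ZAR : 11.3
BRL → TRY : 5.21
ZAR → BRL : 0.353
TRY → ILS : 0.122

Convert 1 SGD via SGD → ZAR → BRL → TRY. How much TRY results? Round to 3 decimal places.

1 SGD × 11.3 = 11.3 ZAR
11.3 ZAR × 0.353 = 3.9889 BRL
3.9889 BRL × 5.21 = 20.782169 TRY

20.782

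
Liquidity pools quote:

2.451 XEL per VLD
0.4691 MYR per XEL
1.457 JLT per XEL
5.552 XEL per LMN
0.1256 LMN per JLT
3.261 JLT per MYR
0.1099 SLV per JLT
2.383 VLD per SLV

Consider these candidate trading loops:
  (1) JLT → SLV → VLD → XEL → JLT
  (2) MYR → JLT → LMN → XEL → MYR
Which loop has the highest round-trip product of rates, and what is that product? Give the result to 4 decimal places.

(1) 0.1099 × 2.383 × 2.451 × 1.457 = 0.93524
(2) 3.261 × 0.1256 × 5.552 × 0.4691 = 1.06673
Highest is cycle (2) at 1.0667 (>1, arbitrage).

1.0667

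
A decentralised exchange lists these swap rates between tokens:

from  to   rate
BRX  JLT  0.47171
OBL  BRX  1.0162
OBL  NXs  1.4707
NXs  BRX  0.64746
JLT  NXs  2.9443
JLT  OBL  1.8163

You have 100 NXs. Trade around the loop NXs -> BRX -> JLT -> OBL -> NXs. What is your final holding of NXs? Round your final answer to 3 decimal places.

81.583

100 NXs × 0.64746 = 64.746 BRX
64.746 BRX × 0.47171 = 30.54133566 JLT
30.54133566 JLT × 1.8163 = 55.472227959258 OBL
55.472227959258 OBL × 1.4707 = 81.5830056596807406 NXs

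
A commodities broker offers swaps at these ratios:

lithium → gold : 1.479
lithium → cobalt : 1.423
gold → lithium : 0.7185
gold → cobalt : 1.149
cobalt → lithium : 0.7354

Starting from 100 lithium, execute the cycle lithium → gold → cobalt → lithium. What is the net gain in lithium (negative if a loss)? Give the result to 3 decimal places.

100 lithium × 1.479 = 147.9 gold
147.9 gold × 1.149 = 169.9371 cobalt
169.9371 cobalt × 0.7354 = 124.97174334 lithium
Net change: 124.97174334 − 100 = 24.97174334 lithium

24.972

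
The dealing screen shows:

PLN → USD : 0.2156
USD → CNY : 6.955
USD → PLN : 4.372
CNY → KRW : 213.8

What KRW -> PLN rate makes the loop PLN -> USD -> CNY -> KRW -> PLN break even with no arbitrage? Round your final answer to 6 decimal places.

Known legs of the cycle: 0.2156 × 6.955 × 213.8 = 320.5926724
For no arbitrage the full-cycle product must be 1, so the missing rate is 1 / 320.5926724 ≈ 0.00311922.

0.003119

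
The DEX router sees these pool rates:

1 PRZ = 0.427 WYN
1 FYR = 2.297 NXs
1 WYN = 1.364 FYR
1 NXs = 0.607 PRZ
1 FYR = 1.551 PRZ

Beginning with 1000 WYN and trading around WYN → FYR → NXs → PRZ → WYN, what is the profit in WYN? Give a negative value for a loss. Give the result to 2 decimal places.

1000 WYN × 1.364 = 1364 FYR
1364 FYR × 2.297 = 3133.108 NXs
3133.108 NXs × 0.607 = 1901.796556 PRZ
1901.796556 PRZ × 0.427 = 812.067129412 WYN
Net change: 812.067129412 − 1000 = -187.932870588 WYN

-187.93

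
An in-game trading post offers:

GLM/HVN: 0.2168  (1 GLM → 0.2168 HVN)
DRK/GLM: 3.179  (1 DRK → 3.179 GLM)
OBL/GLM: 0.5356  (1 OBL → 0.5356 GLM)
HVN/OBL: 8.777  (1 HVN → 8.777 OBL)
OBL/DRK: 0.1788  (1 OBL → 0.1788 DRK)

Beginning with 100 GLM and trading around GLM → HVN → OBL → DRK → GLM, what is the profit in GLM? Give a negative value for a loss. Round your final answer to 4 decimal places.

8.1592

100 GLM × 0.2168 = 21.68 HVN
21.68 HVN × 8.777 = 190.28536 OBL
190.28536 OBL × 0.1788 = 34.023022368 DRK
34.023022368 DRK × 3.179 = 108.159188107872 GLM
Net change: 108.159188107872 − 100 = 8.159188107872 GLM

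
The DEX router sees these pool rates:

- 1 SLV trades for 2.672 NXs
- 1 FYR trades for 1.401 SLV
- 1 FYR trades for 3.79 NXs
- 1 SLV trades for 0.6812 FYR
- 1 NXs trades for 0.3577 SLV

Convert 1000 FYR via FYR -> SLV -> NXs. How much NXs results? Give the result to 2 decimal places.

1000 FYR × 1.401 = 1401 SLV
1401 SLV × 2.672 = 3743.472 NXs

3743.47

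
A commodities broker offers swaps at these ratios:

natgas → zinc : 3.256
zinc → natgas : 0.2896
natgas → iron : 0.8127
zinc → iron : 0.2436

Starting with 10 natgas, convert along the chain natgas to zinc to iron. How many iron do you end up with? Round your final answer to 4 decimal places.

7.9316

10 natgas × 3.256 = 32.56 zinc
32.56 zinc × 0.2436 = 7.931616 iron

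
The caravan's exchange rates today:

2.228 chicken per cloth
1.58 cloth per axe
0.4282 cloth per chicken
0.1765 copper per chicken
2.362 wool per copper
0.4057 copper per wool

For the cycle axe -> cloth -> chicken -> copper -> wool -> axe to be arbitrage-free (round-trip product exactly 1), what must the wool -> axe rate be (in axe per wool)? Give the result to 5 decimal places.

0.68140

Known legs of the cycle: 1.58 × 2.228 × 0.1765 × 2.362 = 1.46756341432
For no arbitrage the full-cycle product must be 1, so the missing rate is 1 / 1.46756341432 ≈ 0.6814016.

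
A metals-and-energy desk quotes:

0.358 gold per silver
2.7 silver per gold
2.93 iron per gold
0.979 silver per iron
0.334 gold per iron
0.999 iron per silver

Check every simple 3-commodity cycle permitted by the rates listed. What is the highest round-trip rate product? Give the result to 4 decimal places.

1.0269

silver→gold→iron→silver: 0.358 × 2.93 × 0.979 = 1.02691
silver→iron→gold→silver: 0.999 × 0.334 × 2.7 = 0.90090
Maximum is silver→gold→iron→silver at 1.0269; arbitrage exists.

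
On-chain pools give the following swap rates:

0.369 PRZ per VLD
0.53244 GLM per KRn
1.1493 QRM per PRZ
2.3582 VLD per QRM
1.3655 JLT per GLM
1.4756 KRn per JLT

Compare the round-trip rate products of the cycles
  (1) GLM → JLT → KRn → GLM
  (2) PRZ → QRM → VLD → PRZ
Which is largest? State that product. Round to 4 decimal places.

(1) 1.3655 × 1.4756 × 0.53244 = 1.07283
(2) 1.1493 × 2.3582 × 0.369 = 1.00009
Highest is cycle (1) at 1.0728 (>1, arbitrage).

1.0728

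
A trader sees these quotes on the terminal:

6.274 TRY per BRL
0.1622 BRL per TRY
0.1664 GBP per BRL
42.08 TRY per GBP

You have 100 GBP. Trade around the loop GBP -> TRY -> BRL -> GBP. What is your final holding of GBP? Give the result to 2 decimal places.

100 GBP × 42.08 = 4208 TRY
4208 TRY × 0.1622 = 682.5376 BRL
682.5376 BRL × 0.1664 = 113.57425664 GBP

113.57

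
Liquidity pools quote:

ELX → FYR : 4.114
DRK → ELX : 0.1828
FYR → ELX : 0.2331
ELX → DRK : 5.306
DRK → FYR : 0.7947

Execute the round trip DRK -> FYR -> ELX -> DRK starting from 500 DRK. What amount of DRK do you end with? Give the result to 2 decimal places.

500 DRK × 0.7947 = 397.35 FYR
397.35 FYR × 0.2331 = 92.622285 ELX
92.622285 ELX × 5.306 = 491.45384421 DRK

491.45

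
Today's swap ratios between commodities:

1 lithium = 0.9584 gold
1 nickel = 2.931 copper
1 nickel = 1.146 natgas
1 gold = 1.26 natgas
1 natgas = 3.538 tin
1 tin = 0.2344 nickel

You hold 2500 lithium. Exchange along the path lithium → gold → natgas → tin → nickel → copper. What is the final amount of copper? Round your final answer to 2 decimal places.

2500 lithium × 0.9584 = 2396 gold
2396 gold × 1.26 = 3018.96 natgas
3018.96 natgas × 3.538 = 10681.08048 tin
10681.08048 tin × 0.2344 = 2503.645264512 nickel
2503.645264512 nickel × 2.931 = 7338.184270284672 copper

7338.18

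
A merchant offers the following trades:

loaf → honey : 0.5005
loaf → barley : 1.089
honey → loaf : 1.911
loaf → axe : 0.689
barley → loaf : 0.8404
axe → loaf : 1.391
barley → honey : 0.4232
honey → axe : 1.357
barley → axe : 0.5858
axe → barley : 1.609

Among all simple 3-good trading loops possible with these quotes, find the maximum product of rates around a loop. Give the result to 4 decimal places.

0.9447

loaf→honey→axe→loaf: 0.5005 × 1.357 × 1.391 = 0.94474
loaf→axe→barley→loaf: 0.689 × 1.609 × 0.8404 = 0.93167
axe→barley→honey→axe: 1.609 × 0.4232 × 1.357 = 0.92402
loaf→barley→axe→loaf: 1.089 × 0.5858 × 1.391 = 0.88737
loaf→barley→honey→loaf: 1.089 × 0.4232 × 1.911 = 0.88071
Maximum is loaf→honey→axe→loaf at 0.9447; no arbitrage — every cycle loses value.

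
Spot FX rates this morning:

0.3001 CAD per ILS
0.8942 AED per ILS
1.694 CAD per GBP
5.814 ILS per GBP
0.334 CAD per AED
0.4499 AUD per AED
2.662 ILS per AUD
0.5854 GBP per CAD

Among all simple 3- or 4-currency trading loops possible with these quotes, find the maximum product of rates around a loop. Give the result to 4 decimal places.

ILS→AED→AUD→ILS: 0.8942 × 0.4499 × 2.662 = 1.07092
ILS→CAD→GBP→ILS: 0.3001 × 0.5854 × 5.814 = 1.02140
ILS→AED→CAD→GBP→ILS: 0.8942 × 0.334 × 0.5854 × 5.814 = 1.01650
Maximum is ILS→AED→AUD→ILS at 1.0709; arbitrage exists.

1.0709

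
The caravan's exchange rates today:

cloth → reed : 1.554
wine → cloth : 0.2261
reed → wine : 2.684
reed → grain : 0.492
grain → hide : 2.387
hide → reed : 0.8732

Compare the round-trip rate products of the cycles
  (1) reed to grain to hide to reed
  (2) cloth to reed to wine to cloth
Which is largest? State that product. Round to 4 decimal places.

(1) 0.492 × 2.387 × 0.8732 = 1.02549
(2) 1.554 × 2.684 × 0.2261 = 0.94305
Highest is cycle (1) at 1.0255 (>1, arbitrage).

1.0255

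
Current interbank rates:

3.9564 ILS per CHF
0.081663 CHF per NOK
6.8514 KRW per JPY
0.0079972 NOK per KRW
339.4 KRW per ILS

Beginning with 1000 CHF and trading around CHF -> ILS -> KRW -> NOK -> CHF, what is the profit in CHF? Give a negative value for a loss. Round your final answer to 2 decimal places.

1000 CHF × 3.9564 = 3956.4 ILS
3956.4 ILS × 339.4 = 1342802.16 KRW
1342802.16 KRW × 0.0079972 = 10738.657433952 NOK
10738.657433952 NOK × 0.081663 = 876.950982028822176 CHF
Net change: 876.950982028822176 − 1000 = -123.049017971177824 CHF

-123.05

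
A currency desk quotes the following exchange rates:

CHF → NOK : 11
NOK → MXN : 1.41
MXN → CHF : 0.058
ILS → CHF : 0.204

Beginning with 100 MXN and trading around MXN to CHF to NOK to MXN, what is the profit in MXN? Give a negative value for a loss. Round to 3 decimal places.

100 MXN × 0.058 = 5.8 CHF
5.8 CHF × 11 = 63.8 NOK
63.8 NOK × 1.41 = 89.958 MXN
Net change: 89.958 − 100 = -10.042 MXN

-10.042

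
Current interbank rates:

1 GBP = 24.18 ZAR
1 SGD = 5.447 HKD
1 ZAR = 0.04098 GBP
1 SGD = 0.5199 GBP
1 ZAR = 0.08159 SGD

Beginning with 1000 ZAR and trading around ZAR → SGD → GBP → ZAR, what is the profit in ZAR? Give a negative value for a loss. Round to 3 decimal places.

25.683

1000 ZAR × 0.08159 = 81.59 SGD
81.59 SGD × 0.5199 = 42.418641 GBP
42.418641 GBP × 24.18 = 1025.68273938 ZAR
Net change: 1025.68273938 − 1000 = 25.68273938 ZAR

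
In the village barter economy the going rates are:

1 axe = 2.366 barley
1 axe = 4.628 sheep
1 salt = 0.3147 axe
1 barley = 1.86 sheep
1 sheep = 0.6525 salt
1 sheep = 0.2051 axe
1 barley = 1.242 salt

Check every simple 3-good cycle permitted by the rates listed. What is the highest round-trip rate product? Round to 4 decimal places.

0.9503

salt→axe→sheep→salt: 0.3147 × 4.628 × 0.6525 = 0.95032
barley→salt→axe→barley: 1.242 × 0.3147 × 2.366 = 0.92477
barley→sheep→axe→barley: 1.86 × 0.2051 × 2.366 = 0.90260
Maximum is salt→axe→sheep→salt at 0.9503; no arbitrage — every cycle loses value.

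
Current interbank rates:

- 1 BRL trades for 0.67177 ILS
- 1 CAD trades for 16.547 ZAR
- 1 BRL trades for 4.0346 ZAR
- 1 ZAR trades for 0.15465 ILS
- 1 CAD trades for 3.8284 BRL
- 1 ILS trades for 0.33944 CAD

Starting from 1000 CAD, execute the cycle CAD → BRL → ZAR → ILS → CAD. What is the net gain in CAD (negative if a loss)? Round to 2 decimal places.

-189.17

1000 CAD × 3.8284 = 3828.4 BRL
3828.4 BRL × 4.0346 = 15446.06264 ZAR
15446.06264 ZAR × 0.15465 = 2388.733587276 ILS
2388.733587276 ILS × 0.33944 = 810.83172886496544 CAD
Net change: 810.83172886496544 − 1000 = -189.16827113503456 CAD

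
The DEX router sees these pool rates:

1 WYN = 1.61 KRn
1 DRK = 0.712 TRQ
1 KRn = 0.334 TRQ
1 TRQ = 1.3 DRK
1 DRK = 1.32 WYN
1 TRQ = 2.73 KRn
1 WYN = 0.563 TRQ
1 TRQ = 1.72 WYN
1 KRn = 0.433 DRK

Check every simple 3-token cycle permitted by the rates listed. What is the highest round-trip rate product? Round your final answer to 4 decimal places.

WYN→TRQ→DRK→WYN: 0.563 × 1.3 × 1.32 = 0.96611
KRn→TRQ→WYN→KRn: 0.334 × 1.72 × 1.61 = 0.92491
KRn→DRK→WYN→KRn: 0.433 × 1.32 × 1.61 = 0.92021
KRn→DRK→TRQ→KRn: 0.433 × 0.712 × 2.73 = 0.84165
Maximum is WYN→TRQ→DRK→WYN at 0.9661; no arbitrage — every cycle loses value.

0.9661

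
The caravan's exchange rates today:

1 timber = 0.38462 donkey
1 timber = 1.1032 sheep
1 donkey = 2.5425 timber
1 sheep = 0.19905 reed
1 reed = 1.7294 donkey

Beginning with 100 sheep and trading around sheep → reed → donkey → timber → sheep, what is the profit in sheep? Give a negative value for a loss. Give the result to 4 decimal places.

100 sheep × 0.19905 = 19.905 reed
19.905 reed × 1.7294 = 34.423707 donkey
34.423707 donkey × 2.5425 = 87.5222750475 timber
87.5222750475 timber × 1.1032 = 96.554573832402 sheep
Net change: 96.554573832402 − 100 = -3.445426167598 sheep

-3.4454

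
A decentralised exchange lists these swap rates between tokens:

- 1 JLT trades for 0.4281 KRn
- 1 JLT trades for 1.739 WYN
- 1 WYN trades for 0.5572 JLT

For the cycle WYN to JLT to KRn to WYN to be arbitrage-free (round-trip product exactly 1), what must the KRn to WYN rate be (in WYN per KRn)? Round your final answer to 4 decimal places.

Known legs of the cycle: 0.5572 × 0.4281 = 0.23853732
For no arbitrage the full-cycle product must be 1, so the missing rate is 1 / 0.23853732 ≈ 4.192216.

4.1922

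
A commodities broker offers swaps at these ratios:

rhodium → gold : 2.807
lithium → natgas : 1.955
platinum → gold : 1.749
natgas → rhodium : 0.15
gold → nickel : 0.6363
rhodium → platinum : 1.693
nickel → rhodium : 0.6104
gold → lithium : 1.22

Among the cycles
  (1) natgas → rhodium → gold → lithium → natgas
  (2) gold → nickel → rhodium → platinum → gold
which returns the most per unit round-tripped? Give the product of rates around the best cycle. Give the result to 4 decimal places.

1.1501

(1) 0.15 × 2.807 × 1.22 × 1.955 = 1.00425
(2) 0.6363 × 0.6104 × 1.693 × 1.749 = 1.15007
Highest is cycle (2) at 1.1501 (>1, arbitrage).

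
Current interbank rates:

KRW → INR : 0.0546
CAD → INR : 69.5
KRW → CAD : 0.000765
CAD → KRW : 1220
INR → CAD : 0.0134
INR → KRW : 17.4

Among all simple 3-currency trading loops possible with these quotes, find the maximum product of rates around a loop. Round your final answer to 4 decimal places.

0.9251

CAD→INR→KRW→CAD: 69.5 × 17.4 × 0.000765 = 0.92511
CAD→KRW→INR→CAD: 1220 × 0.0546 × 0.0134 = 0.89260
Maximum is CAD→INR→KRW→CAD at 0.9251; no arbitrage — every cycle loses value.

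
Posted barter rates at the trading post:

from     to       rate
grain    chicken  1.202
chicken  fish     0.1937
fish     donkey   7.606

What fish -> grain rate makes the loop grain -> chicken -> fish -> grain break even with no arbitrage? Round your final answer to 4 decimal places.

4.2950

Known legs of the cycle: 1.202 × 0.1937 = 0.2328274
For no arbitrage the full-cycle product must be 1, so the missing rate is 1 / 0.2328274 ≈ 4.295027.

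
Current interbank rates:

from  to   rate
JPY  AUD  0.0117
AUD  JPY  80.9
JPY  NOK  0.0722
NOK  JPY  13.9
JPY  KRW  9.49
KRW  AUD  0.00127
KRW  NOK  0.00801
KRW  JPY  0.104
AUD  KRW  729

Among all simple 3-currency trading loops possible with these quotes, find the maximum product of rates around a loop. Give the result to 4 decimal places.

1.0566

JPY→KRW→NOK→JPY: 9.49 × 0.00801 × 13.9 = 1.05661
AUD→JPY→KRW→AUD: 80.9 × 9.49 × 0.00127 = 0.97503
AUD→KRW→JPY→AUD: 729 × 0.104 × 0.0117 = 0.88705
Maximum is JPY→KRW→NOK→JPY at 1.0566; arbitrage exists.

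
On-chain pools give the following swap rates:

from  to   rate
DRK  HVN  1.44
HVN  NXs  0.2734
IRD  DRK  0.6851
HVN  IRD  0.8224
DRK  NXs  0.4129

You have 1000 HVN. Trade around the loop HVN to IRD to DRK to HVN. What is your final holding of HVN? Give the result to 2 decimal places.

811.33

1000 HVN × 0.8224 = 822.4 IRD
822.4 IRD × 0.6851 = 563.42624 DRK
563.42624 DRK × 1.44 = 811.3337856 HVN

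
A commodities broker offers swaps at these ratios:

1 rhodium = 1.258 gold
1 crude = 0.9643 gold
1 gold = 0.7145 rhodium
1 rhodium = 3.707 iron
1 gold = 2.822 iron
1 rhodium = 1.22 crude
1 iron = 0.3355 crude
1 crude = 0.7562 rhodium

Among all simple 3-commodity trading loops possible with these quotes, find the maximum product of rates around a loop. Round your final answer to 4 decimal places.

crude→rhodium→iron→crude: 0.7562 × 3.707 × 0.3355 = 0.94048
crude→gold→iron→crude: 0.9643 × 2.822 × 0.3355 = 0.91298
crude→gold→rhodium→crude: 0.9643 × 0.7145 × 1.22 = 0.84057
Maximum is crude→rhodium→iron→crude at 0.9405; no arbitrage — every cycle loses value.

0.9405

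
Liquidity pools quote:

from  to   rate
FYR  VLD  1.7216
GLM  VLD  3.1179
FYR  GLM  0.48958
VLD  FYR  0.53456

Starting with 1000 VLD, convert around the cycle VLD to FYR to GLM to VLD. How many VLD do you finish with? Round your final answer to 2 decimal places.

815.99

1000 VLD × 0.53456 = 534.56 FYR
534.56 FYR × 0.48958 = 261.7098848 GLM
261.7098848 GLM × 3.1179 = 815.98524981792 VLD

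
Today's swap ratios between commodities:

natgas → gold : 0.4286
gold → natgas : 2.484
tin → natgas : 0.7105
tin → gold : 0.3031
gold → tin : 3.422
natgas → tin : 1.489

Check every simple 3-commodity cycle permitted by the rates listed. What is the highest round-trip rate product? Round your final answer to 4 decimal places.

natgas→tin→gold→natgas: 1.489 × 0.3031 × 2.484 = 1.12107
natgas→gold→tin→natgas: 0.4286 × 3.422 × 0.7105 = 1.04207
Maximum is natgas→tin→gold→natgas at 1.1211; arbitrage exists.

1.1211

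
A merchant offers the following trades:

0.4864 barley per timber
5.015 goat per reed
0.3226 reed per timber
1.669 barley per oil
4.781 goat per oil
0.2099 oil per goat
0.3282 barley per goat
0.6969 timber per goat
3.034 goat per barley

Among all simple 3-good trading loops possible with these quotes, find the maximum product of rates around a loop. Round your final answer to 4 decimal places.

reed→goat→timber→reed: 5.015 × 0.6969 × 0.3226 = 1.12747
oil→barley→goat→oil: 1.669 × 3.034 × 0.2099 = 1.06288
goat→timber→barley→goat: 0.6969 × 0.4864 × 3.034 = 1.02844
Maximum is reed→goat→timber→reed at 1.1275; arbitrage exists.

1.1275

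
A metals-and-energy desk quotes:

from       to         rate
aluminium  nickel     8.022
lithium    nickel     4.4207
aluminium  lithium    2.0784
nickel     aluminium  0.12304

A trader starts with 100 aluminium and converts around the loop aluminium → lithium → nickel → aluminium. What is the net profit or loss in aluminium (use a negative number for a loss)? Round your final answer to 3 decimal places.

13.049

100 aluminium × 2.0784 = 207.84 lithium
207.84 lithium × 4.4207 = 918.798288 nickel
918.798288 nickel × 0.12304 = 113.04894135552 aluminium
Net change: 113.04894135552 − 100 = 13.04894135552 aluminium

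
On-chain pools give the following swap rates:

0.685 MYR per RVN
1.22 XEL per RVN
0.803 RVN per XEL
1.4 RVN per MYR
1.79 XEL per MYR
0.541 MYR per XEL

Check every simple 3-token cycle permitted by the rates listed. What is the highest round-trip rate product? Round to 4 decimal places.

0.9846

MYR→XEL→RVN→MYR: 1.79 × 0.803 × 0.685 = 0.98460
MYR→RVN→XEL→MYR: 1.4 × 1.22 × 0.541 = 0.92403
Maximum is MYR→XEL→RVN→MYR at 0.9846; no arbitrage — every cycle loses value.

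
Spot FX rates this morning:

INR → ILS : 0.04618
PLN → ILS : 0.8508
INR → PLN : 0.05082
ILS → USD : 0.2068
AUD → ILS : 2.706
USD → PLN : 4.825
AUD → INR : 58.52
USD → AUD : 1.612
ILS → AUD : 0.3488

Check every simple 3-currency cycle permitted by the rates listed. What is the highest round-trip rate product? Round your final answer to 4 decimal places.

0.9426

ILS→AUD→INR→ILS: 0.3488 × 58.52 × 0.04618 = 0.94262
ILS→USD→AUD→ILS: 0.2068 × 1.612 × 2.706 = 0.90208
ILS→USD→PLN→ILS: 0.2068 × 4.825 × 0.8508 = 0.84894
Maximum is ILS→AUD→INR→ILS at 0.9426; no arbitrage — every cycle loses value.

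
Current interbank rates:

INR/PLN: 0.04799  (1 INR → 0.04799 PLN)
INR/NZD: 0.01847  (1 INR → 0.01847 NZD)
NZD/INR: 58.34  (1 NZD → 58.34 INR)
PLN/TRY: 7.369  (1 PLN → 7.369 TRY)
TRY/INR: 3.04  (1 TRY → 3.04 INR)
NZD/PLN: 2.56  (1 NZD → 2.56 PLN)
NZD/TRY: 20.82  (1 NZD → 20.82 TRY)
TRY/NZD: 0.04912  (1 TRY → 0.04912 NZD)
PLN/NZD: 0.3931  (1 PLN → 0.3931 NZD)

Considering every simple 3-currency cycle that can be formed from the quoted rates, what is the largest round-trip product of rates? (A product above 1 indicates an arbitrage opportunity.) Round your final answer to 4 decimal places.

1.1690

INR→NZD→TRY→INR: 0.01847 × 20.82 × 3.04 = 1.16902
PLN→NZD→INR→PLN: 0.3931 × 58.34 × 0.04799 = 1.10058
PLN→TRY→INR→PLN: 7.369 × 3.04 × 0.04799 = 1.07506
PLN→TRY→NZD→PLN: 7.369 × 0.04912 × 2.56 = 0.92663
Maximum is INR→NZD→TRY→INR at 1.1690; arbitrage exists.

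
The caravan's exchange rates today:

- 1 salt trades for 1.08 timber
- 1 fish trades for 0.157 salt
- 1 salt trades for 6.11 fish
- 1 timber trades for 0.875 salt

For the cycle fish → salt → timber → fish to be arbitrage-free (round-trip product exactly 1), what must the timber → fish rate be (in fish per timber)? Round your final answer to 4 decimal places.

Known legs of the cycle: 0.157 × 1.08 = 0.16956
For no arbitrage the full-cycle product must be 1, so the missing rate is 1 / 0.16956 ≈ 5.897617.

5.8976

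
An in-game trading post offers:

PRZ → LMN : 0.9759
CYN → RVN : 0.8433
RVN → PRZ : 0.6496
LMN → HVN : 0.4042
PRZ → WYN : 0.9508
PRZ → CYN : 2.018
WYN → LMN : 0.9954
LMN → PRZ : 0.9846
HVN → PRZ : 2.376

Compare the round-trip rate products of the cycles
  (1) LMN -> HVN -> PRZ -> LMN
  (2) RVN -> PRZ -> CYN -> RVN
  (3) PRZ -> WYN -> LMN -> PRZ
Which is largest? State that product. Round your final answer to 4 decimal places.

1.1055

(1) 0.4042 × 2.376 × 0.9759 = 0.93723
(2) 0.6496 × 2.018 × 0.8433 = 1.10548
(3) 0.9508 × 0.9954 × 0.9846 = 0.93185
Highest is cycle (2) at 1.1055 (>1, arbitrage).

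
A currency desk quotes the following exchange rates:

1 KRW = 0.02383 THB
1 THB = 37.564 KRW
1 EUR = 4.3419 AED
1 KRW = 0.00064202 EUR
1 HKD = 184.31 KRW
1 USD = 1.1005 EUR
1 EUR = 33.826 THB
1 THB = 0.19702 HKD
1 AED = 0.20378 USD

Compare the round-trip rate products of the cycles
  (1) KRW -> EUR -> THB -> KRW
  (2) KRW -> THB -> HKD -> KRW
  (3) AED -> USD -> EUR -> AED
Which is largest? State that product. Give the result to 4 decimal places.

0.9737

(1) 0.00064202 × 33.826 × 37.564 = 0.81578
(2) 0.02383 × 0.19702 × 184.31 = 0.86533
(3) 0.20378 × 1.1005 × 4.3419 = 0.97371
Highest is cycle (3) at 0.9737 (≤1, no arbitrage).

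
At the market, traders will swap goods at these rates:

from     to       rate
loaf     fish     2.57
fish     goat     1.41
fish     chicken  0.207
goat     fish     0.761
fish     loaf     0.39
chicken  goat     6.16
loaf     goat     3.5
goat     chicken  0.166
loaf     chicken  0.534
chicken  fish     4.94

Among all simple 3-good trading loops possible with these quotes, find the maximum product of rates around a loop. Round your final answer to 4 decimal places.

fish→goat→chicken→fish: 1.41 × 0.166 × 4.94 = 1.15626
loaf→goat→fish→loaf: 3.5 × 0.761 × 0.39 = 1.03877
loaf→chicken→fish→loaf: 0.534 × 4.94 × 0.39 = 1.02880
fish→chicken→goat→fish: 0.207 × 6.16 × 0.761 = 0.97037
Maximum is fish→goat→chicken→fish at 1.1563; arbitrage exists.

1.1563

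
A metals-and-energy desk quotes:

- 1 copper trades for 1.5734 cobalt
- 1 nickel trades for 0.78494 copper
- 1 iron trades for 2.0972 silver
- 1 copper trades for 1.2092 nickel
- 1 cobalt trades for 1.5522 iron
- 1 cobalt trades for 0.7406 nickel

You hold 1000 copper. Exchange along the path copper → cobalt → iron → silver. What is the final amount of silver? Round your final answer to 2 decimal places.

5121.85

1000 copper × 1.5734 = 1573.4 cobalt
1573.4 cobalt × 1.5522 = 2442.23148 iron
2442.23148 iron × 2.0972 = 5121.847859856 silver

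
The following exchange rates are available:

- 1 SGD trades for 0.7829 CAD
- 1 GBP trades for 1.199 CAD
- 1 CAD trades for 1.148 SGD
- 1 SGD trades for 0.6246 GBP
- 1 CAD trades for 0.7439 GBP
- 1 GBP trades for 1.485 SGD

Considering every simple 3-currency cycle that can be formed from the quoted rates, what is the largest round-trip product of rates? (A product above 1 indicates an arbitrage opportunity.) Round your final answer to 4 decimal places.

GBP→SGD→CAD→GBP: 1.485 × 0.7829 × 0.7439 = 0.86486
GBP→CAD→SGD→GBP: 1.199 × 1.148 × 0.6246 = 0.85973
Maximum is GBP→SGD→CAD→GBP at 0.8649; no arbitrage — every cycle loses value.

0.8649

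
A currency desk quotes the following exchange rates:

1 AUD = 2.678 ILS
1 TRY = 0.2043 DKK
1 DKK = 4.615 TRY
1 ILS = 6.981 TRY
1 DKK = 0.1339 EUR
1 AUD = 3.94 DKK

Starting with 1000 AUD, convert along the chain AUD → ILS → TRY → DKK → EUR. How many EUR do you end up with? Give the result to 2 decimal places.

1000 AUD × 2.678 = 2678 ILS
2678 ILS × 6.981 = 18695.118 TRY
18695.118 TRY × 0.2043 = 3819.4126074 DKK
3819.4126074 DKK × 0.1339 = 511.41934813086 EUR

511.42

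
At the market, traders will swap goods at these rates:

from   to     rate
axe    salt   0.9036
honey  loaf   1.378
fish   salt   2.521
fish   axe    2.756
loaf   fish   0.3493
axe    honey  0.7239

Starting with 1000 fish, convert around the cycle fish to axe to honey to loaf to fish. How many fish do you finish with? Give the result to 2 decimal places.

960.30

1000 fish × 2.756 = 2756 axe
2756 axe × 0.7239 = 1995.0684 honey
1995.0684 honey × 1.378 = 2749.2042552 loaf
2749.2042552 loaf × 0.3493 = 960.29704634136 fish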